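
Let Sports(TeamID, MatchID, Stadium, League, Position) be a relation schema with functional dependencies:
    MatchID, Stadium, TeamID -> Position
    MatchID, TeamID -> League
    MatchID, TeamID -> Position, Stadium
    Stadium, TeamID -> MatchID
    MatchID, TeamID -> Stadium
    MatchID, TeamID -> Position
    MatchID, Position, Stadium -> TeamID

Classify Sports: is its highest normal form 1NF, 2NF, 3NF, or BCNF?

Candidate keys: {MatchID, Position, Stadium}, {MatchID, TeamID}, {Stadium, TeamID}. Prime attributes: {MatchID, Position, Stadium, TeamID}.
The left-hand side of every FD is a superkey, so BCNF is satisfied.

BCNF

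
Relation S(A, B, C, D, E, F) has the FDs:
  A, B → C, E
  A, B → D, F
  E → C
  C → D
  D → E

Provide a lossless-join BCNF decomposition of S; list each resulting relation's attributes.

{A, B, E, F}; {C, D, E}

Candidate key of the original relation: {A, B}.
In {A, B, C, D, E, F}, {E} is not a superkey ({E}⁺ restricted to this set is {C, D, E}), so split on E → C, D into {C, D, E} and {A, B, E, F}.
{C, D, E} has no BCNF violation.
{A, B, E, F} has no BCNF violation.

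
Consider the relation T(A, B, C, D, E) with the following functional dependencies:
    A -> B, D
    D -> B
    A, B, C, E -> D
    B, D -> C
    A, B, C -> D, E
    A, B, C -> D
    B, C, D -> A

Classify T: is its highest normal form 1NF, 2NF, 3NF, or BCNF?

Candidate keys: {A}, {D}. Prime attributes: {A, D}.
Each dependency's left side is a superkey — BCNF holds.

BCNF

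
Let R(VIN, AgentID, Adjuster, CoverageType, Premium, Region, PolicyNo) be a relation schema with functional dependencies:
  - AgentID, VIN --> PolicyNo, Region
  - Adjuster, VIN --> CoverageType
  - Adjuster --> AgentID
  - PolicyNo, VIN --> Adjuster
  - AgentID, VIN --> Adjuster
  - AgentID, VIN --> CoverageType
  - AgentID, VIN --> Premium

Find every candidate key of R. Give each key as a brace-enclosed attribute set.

{VIN} never appears on the right of any FD, so every key must include it.
Closure of {Adjuster, VIN} is {Adjuster, AgentID, CoverageType, PolicyNo, Premium, Region, VIN}, the whole schema; {Adjuster, VIN} is a candidate key.
Closure of {AgentID, VIN} is {Adjuster, AgentID, CoverageType, PolicyNo, Premium, Region, VIN}, the whole schema; {AgentID, VIN} is a candidate key.
Closure of {PolicyNo, VIN} is {Adjuster, AgentID, CoverageType, PolicyNo, Premium, Region, VIN}, the whole schema; {PolicyNo, VIN} is a candidate key.
These are minimal and exhaustive — every other superkey contains one of them.

{Adjuster, VIN}, {AgentID, VIN}, {PolicyNo, VIN}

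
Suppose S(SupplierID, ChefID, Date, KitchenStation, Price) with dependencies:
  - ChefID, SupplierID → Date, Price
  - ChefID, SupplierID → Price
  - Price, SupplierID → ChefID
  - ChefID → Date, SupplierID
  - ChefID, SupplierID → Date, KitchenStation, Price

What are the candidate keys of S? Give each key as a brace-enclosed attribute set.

{ChefID}⁺ = {ChefID, Date, KitchenStation, Price, SupplierID}, which is every attribute, so {ChefID} is a candidate key.
{Price, SupplierID}⁺ = {ChefID, Date, KitchenStation, Price, SupplierID}, which is every attribute, so {Price, SupplierID} is a candidate key.
Any other superkey properly contains one of these, so there are no further candidate keys.

{ChefID}, {Price, SupplierID}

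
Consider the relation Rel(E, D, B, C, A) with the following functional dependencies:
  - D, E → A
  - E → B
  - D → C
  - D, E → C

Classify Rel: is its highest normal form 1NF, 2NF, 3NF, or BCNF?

Candidate key: {D, E}. Prime attributes: {D, E}.
E → B: {E}⁺ = {B, E}, which is not all of the attributes, so the left side is not a superkey — BCNF is violated.
E → B determines the non-prime attribute {B} from a non-superkey — 3NF is violated.
The proper key subset {D} of {D, E} determines non-prime {C}, so the relation is not even in 2NF.

1NF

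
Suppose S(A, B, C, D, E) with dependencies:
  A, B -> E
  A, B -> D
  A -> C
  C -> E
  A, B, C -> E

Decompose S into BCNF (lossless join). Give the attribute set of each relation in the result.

Candidate key of the original relation: {A, B}.
Within {A, B, C, D, E}: {A}⁺ ∩ {A, B, C, D, E} = {A, C, E}, not the whole set, so A -> C, E violates BCNF; decompose into {A, C, E} and {A, B, D}.
Within {A, C, E}: {C}⁺ ∩ {A, C, E} = {C, E}, not the whole set, so C -> E violates BCNF; decompose into {C, E} and {A, C}.
{C, E} is in BCNF.
{A, C} is in BCNF.
{A, B, D} is in BCNF.

{A, B, D}; {A, C}; {C, E}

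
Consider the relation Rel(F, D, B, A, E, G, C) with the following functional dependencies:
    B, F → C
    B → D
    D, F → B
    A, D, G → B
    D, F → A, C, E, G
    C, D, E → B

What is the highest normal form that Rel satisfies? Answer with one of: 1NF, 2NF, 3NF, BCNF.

Candidate keys: {B, F}, {D, F}. Prime attributes: {B, D, F}.
For B → D we have {B}⁺ = {B, D}; {B} is not a superkey, so BCNF fails.
But every attribute on its right side ({D}) is prime, and the same holds for every other non-superkey FD, so 3NF still holds.

3NF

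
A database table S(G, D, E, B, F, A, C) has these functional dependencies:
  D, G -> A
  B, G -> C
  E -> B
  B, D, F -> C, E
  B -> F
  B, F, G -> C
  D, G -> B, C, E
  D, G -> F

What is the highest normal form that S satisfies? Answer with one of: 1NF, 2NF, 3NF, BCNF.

2NF

Candidate key: {D, G}. Prime attributes: {D, G}.
B, G -> C: {B, G}⁺ = {B, C, F, G}, which is not all of the attributes, so the left side is not a superkey — BCNF is violated.
B, G -> C has non-prime {C} on the right and a non-superkey on the left, so 3NF fails.
Checking every proper subset of each key, none determines a non-prime attribute — 2NF is satisfied.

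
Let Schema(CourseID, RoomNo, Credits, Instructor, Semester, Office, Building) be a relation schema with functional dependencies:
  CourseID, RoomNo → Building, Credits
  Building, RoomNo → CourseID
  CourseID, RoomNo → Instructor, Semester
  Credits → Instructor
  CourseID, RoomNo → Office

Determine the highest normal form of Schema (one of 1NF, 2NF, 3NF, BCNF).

Candidate keys: {Building, RoomNo}, {CourseID, RoomNo}. Prime attributes: {Building, CourseID, RoomNo}.
For Credits → Instructor we have {Credits}⁺ = {Credits, Instructor}; {Credits} is not a superkey, so BCNF fails.
Credits → Instructor has non-prime {Instructor} on the right and a non-superkey on the left, so 3NF fails.
No non-prime attribute depends on a proper subset of any candidate key, so 2NF holds.

2NF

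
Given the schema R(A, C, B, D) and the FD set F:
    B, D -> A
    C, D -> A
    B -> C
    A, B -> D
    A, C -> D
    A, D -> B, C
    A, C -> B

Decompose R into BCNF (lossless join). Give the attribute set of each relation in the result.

Candidate keys of the original relation: {A, B}, {A, C}, {A, D}, {B, D}, {C, D}.
{A, B, C, D}: {B} determines {B, C} here but is not a superkey — split on B -> C, giving {B, C} and {A, B, D}.
{B, C}: every determinant is a superkey — BCNF.
{A, B, D}: every determinant is a superkey — BCNF.

{A, B, D}; {B, C}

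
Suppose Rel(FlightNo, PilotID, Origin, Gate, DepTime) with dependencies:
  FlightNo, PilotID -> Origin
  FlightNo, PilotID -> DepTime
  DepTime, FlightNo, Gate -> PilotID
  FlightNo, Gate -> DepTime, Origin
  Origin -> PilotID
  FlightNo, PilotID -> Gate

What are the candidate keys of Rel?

{FlightNo, Gate}, {FlightNo, Origin}, {FlightNo, PilotID}

{FlightNo} never appears on the right of any FD, so every key must include it.
{FlightNo, Gate}⁺ = {DepTime, FlightNo, Gate, Origin, PilotID}, which is every attribute, so {FlightNo, Gate} is a candidate key.
{FlightNo, Origin}⁺ = {DepTime, FlightNo, Gate, Origin, PilotID}, which is every attribute, so {FlightNo, Origin} is a candidate key.
{FlightNo, PilotID}⁺ = {DepTime, FlightNo, Gate, Origin, PilotID}, which is every attribute, so {FlightNo, PilotID} is a candidate key.
These are minimal and exhaustive — every other superkey contains one of them.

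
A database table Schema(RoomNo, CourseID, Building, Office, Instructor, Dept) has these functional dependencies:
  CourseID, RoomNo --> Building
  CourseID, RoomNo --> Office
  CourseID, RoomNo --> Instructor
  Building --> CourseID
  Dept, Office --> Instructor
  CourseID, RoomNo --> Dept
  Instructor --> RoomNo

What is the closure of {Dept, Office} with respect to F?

Start with {Dept, Office}.
Dept, Office --> Instructor applies; add {Instructor} → now {Dept, Instructor, Office}.
Instructor --> RoomNo applies; add {RoomNo} → now {Dept, Instructor, Office, RoomNo}.
No further FD applies.

{Dept, Instructor, Office, RoomNo}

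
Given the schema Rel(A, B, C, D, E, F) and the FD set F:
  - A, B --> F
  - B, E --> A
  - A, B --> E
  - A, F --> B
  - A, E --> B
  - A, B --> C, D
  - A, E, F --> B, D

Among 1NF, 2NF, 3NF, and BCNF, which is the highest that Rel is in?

Candidate keys: {A, B}, {A, E}, {A, F}, {B, E}. Prime attributes: {A, B, E, F}.
The left-hand side of every FD is a superkey, so BCNF is satisfied.

BCNF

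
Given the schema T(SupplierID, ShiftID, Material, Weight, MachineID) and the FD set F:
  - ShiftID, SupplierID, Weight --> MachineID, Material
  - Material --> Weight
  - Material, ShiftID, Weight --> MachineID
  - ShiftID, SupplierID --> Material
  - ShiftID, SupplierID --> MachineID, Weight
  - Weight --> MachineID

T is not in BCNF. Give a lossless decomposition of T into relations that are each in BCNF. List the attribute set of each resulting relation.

{MachineID, Weight}; {Material, ShiftID, SupplierID}; {Material, Weight}

Candidate key of the original relation: {ShiftID, SupplierID}.
Within {MachineID, Material, ShiftID, SupplierID, Weight}: {Material}⁺ ∩ {MachineID, Material, ShiftID, SupplierID, Weight} = {MachineID, Material, Weight}, not the whole set, so Material --> MachineID, Weight violates BCNF; decompose into {MachineID, Material, Weight} and {Material, ShiftID, SupplierID}.
Within {MachineID, Material, Weight}: {Weight}⁺ ∩ {MachineID, Material, Weight} = {MachineID, Weight}, not the whole set, so Weight --> MachineID violates BCNF; decompose into {MachineID, Weight} and {Material, Weight}.
{MachineID, Weight}: every determinant is a superkey — BCNF.
{Material, Weight}: every determinant is a superkey — BCNF.
{Material, ShiftID, SupplierID}: every determinant is a superkey — BCNF.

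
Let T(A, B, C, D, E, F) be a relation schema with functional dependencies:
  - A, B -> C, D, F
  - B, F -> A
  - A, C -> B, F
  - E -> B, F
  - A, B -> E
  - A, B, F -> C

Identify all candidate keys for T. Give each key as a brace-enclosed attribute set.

{A, B}, {A, C}, {B, F}, {E}

Closure of {E} is {A, B, C, D, E, F}, the whole schema; {E} is a candidate key.
Closure of {A, B} is {A, B, C, D, E, F}, the whole schema; {A, B} is a candidate key.
Closure of {A, C} is {A, B, C, D, E, F}, the whole schema; {A, C} is a candidate key.
Closure of {B, F} is {A, B, C, D, E, F}, the whole schema; {B, F} is a candidate key.
These are minimal and exhaustive — every other superkey contains one of them.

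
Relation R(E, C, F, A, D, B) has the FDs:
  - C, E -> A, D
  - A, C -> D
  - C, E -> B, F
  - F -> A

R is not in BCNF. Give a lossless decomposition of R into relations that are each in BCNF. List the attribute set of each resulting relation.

{A, C, D}; {A, F}; {B, C, E, F}

Candidate key of the original relation: {C, E}.
{A, B, C, D, E, F}: {A, C} determines {A, C, D} here but is not a superkey — split on A, C -> D, giving {A, C, D} and {A, B, C, E, F}.
{A, C, D} has no BCNF violation.
{A, B, C, E, F}: {F} determines {A, F} here but is not a superkey — split on F -> A, giving {A, F} and {B, C, E, F}.
{A, F} has no BCNF violation.
{B, C, E, F} has no BCNF violation.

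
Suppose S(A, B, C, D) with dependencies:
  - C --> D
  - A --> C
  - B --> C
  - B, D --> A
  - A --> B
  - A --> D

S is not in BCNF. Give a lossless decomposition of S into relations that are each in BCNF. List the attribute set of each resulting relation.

{A, B, C}; {C, D}

Candidate keys of the original relation: {A}, {B}.
In {A, B, C, D}, {C} is not a superkey ({C}⁺ restricted to this set is {C, D}), so split on C --> D into {C, D} and {A, B, C}.
{C, D} is in BCNF.
{A, B, C} is in BCNF.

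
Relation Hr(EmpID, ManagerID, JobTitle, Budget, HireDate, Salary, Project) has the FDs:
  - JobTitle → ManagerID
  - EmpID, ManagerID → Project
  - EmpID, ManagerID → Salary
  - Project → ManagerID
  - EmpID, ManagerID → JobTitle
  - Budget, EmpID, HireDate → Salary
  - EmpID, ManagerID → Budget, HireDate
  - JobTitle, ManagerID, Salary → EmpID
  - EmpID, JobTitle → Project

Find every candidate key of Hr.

{EmpID, JobTitle}, {EmpID, ManagerID}, {EmpID, Project}, {JobTitle, Salary}

Closure of {EmpID, JobTitle} is {Budget, EmpID, HireDate, JobTitle, ManagerID, Project, Salary}, the whole schema; {EmpID, JobTitle} is a candidate key.
Closure of {EmpID, ManagerID} is {Budget, EmpID, HireDate, JobTitle, ManagerID, Project, Salary}, the whole schema; {EmpID, ManagerID} is a candidate key.
Closure of {EmpID, Project} is {Budget, EmpID, HireDate, JobTitle, ManagerID, Project, Salary}, the whole schema; {EmpID, Project} is a candidate key.
Closure of {JobTitle, Salary} is {Budget, EmpID, HireDate, JobTitle, ManagerID, Project, Salary}, the whole schema; {JobTitle, Salary} is a candidate key.
These are minimal and exhaustive — every other superkey contains one of them.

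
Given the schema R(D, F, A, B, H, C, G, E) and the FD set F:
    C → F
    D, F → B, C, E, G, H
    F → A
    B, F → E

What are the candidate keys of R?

{C, D}, {D, F}

Attributes never on any right-hand side: {D} — every candidate key must contain it.
{C, D}⁺ = {A, B, C, D, E, F, G, H}, which is every attribute, so {C, D} is a candidate key.
{D, F}⁺ = {A, B, C, D, E, F, G, H}, which is every attribute, so {D, F} is a candidate key.
These are minimal and exhaustive — every other superkey contains one of them.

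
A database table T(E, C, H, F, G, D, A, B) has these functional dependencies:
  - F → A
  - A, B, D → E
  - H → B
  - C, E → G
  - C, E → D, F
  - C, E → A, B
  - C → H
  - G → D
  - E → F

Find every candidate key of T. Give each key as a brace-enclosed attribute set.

{A, C, D}, {A, C, G}, {C, D, F}, {C, E}, {C, F, G}

Attributes never on any right-hand side: {C} — every candidate key must contain it.
{C, E}⁺ = {A, B, C, D, E, F, G, H} — all of the relation — so {C, E} is a candidate key.
{A, C, D}⁺ = {A, B, C, D, E, F, G, H} — all of the relation — so {A, C, D} is a candidate key.
{A, C, G}⁺ = {A, B, C, D, E, F, G, H} — all of the relation — so {A, C, G} is a candidate key.
{C, D, F}⁺ = {A, B, C, D, E, F, G, H} — all of the relation — so {C, D, F} is a candidate key.
{C, F, G}⁺ = {A, B, C, D, E, F, G, H} — all of the relation — so {C, F, G} is a candidate key.
No proper subset of any of these is a key, and no other minimal superkey exists.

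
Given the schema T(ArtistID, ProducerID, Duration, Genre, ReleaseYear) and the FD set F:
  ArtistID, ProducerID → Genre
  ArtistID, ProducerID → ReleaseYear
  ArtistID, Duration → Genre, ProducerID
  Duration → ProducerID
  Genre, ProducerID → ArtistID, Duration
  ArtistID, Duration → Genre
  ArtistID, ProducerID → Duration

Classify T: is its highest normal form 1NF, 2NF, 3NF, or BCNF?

Candidate keys: {ArtistID, Duration}, {ArtistID, ProducerID}, {Duration, Genre}, {Genre, ProducerID}. Prime attributes: {ArtistID, Duration, Genre, ProducerID}.
Duration → ProducerID breaks BCNF: {Duration}⁺ = {Duration, ProducerID}, so {Duration} is not a superkey.
Since {ProducerID} ⊆ prime attributes and every other non-superkey FD also has a prime right side, the schema is in 3NF.

3NF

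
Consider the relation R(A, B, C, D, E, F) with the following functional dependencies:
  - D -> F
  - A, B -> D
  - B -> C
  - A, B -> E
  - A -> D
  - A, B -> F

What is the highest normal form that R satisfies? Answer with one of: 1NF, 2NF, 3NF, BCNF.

Candidate key: {A, B}. Prime attributes: {A, B}.
D -> F: {D}⁺ = {D, F}, which is not all of the attributes, so the left side is not a superkey — BCNF is violated.
D -> F has non-prime {F} on the right and a non-superkey on the left, so 3NF fails.
{A} is a proper subset of the key {A, B}, and {A}⁺ contains the non-prime attributes {D, F} — a partial dependency, so 2NF is violated.

1NF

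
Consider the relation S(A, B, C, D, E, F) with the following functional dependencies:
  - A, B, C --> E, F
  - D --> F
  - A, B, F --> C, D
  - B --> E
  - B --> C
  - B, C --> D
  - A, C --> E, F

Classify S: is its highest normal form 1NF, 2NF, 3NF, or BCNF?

1NF

Candidate key: {A, B}. Prime attributes: {A, B}.
D --> F: {D}⁺ = {D, F}, which is not all of the attributes, so the left side is not a superkey — BCNF is violated.
Because {F} is non-prime and the left side of D --> F is not a superkey, the relation is not in 3NF.
The proper key subset {B} of {A, B} determines non-prime {C, D, E, F}, so the relation is not even in 2NF.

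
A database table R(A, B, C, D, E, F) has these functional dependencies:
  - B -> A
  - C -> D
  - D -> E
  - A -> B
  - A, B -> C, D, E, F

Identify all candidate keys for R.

{A}, {B}

Closure of {A} is {A, B, C, D, E, F}, the whole schema; {A} is a candidate key.
Closure of {B} is {A, B, C, D, E, F}, the whole schema; {B} is a candidate key.
These are minimal and exhaustive — every other superkey contains one of them.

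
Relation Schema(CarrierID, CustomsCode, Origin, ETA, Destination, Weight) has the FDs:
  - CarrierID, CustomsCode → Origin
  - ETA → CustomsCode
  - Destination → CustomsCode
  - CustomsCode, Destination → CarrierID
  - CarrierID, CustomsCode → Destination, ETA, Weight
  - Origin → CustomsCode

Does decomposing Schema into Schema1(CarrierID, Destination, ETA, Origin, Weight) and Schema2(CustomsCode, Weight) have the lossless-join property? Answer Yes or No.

Schema1 ∩ Schema2 = {Weight}; its closure under F is {Weight}.
Neither Schema1 nor Schema2 is contained in that closure, so the decomposition is lossy.

No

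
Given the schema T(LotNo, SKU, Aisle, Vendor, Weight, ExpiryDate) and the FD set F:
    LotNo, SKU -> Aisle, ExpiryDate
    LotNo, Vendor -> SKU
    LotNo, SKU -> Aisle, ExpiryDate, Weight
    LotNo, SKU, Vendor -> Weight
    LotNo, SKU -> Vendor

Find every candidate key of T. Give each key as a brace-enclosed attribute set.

No FD produces {LotNo}, so it must be in every candidate key.
Closure of {LotNo, SKU} is {Aisle, ExpiryDate, LotNo, SKU, Vendor, Weight}, the whole schema; {LotNo, SKU} is a candidate key.
Closure of {LotNo, Vendor} is {Aisle, ExpiryDate, LotNo, SKU, Vendor, Weight}, the whole schema; {LotNo, Vendor} is a candidate key.
Any other superkey properly contains one of these, so there are no further candidate keys.

{LotNo, SKU}, {LotNo, Vendor}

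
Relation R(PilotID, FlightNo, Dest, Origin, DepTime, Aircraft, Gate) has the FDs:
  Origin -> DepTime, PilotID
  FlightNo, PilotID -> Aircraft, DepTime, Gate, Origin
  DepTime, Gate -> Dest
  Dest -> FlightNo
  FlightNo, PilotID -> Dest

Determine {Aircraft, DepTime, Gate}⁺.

Start with {Aircraft, DepTime, Gate}.
DepTime, Gate -> Dest applies; add {Dest} → now {Aircraft, DepTime, Dest, Gate}.
Dest -> FlightNo applies; add {FlightNo} → now {Aircraft, DepTime, Dest, FlightNo, Gate}.
No further FD applies.

{Aircraft, DepTime, Dest, FlightNo, Gate}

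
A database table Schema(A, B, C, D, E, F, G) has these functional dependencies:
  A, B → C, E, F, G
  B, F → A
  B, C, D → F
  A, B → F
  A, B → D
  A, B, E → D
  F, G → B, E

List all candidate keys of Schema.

Closure of {A, B} is {A, B, C, D, E, F, G}, the whole schema; {A, B} is a candidate key.
Closure of {B, F} is {A, B, C, D, E, F, G}, the whole schema; {B, F} is a candidate key.
Closure of {F, G} is {A, B, C, D, E, F, G}, the whole schema; {F, G} is a candidate key.
Closure of {B, C, D} is {A, B, C, D, E, F, G}, the whole schema; {B, C, D} is a candidate key.
No proper subset of any of these is a key, and no other minimal superkey exists.

{A, B}, {B, C, D}, {B, F}, {F, G}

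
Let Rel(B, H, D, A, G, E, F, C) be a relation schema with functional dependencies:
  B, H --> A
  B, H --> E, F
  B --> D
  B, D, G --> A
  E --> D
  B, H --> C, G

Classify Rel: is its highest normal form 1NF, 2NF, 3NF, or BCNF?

1NF

Candidate key: {B, H}. Prime attributes: {B, H}.
B --> D: {B}⁺ = {B, D}, which is not all of the attributes, so the left side is not a superkey — BCNF is violated.
Because {D} is non-prime and the left side of B --> D is not a superkey, the relation is not in 3NF.
{B} is a proper subset of the key {B, H}, and {B}⁺ contains the non-prime attribute {D} — a partial dependency, so 2NF is violated.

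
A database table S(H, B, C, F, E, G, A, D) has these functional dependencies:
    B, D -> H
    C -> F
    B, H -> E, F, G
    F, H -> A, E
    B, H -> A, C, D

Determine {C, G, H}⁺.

{A, C, E, F, G, H}

Start with {C, G, H}.
C -> F applies; add {F} → now {C, F, G, H}.
F, H -> A, E applies; add {A, E} → now {A, C, E, F, G, H}.
No further FD applies.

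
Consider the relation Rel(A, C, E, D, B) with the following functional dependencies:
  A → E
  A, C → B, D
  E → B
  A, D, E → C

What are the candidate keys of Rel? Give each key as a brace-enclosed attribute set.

{A, C}, {A, D}

{A} never appears on the right of any FD, so every key must include it.
{A, C}⁺ = {A, B, C, D, E}, which is every attribute, so {A, C} is a candidate key.
{A, D}⁺ = {A, B, C, D, E}, which is every attribute, so {A, D} is a candidate key.
These are minimal and exhaustive — every other superkey contains one of them.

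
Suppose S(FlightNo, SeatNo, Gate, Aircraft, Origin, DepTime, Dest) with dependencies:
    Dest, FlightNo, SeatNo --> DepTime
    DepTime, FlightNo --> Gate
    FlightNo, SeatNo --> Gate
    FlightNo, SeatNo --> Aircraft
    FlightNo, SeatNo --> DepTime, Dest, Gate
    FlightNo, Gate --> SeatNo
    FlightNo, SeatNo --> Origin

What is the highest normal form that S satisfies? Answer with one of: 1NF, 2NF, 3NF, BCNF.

BCNF

Candidate keys: {DepTime, FlightNo}, {FlightNo, Gate}, {FlightNo, SeatNo}. Prime attributes: {DepTime, FlightNo, Gate, SeatNo}.
Every FD has a superkey on the left, so the relation is in BCNF.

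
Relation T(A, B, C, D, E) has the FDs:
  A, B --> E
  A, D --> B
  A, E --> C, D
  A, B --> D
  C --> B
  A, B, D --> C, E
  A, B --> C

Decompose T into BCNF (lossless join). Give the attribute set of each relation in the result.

{A, C, D, E}; {B, C}

Candidate keys of the original relation: {A, B}, {A, C}, {A, D}, {A, E}.
In {A, B, C, D, E}, {C} is not a superkey ({C}⁺ restricted to this set is {B, C}), so split on C --> B into {B, C} and {A, C, D, E}.
{B, C}: every determinant is a superkey — BCNF.
{A, C, D, E}: every determinant is a superkey — BCNF.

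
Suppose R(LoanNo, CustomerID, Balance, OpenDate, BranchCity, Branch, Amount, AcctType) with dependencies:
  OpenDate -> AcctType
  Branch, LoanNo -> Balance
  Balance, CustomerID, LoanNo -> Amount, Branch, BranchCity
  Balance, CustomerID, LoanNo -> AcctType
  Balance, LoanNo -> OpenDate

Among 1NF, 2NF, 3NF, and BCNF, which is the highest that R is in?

Candidate keys: {Balance, CustomerID, LoanNo}, {Branch, CustomerID, LoanNo}. Prime attributes: {Balance, Branch, CustomerID, LoanNo}.
OpenDate -> AcctType breaks BCNF: {OpenDate}⁺ = {AcctType, OpenDate}, so {OpenDate} is not a superkey.
OpenDate -> AcctType has non-prime {AcctType} on the right and a non-superkey on the left, so 3NF fails.
{Balance, LoanNo} is a proper subset of the key {Balance, CustomerID, LoanNo}, and {Balance, LoanNo}⁺ contains the non-prime attributes {AcctType, OpenDate} — a partial dependency, so 2NF is violated.

1NF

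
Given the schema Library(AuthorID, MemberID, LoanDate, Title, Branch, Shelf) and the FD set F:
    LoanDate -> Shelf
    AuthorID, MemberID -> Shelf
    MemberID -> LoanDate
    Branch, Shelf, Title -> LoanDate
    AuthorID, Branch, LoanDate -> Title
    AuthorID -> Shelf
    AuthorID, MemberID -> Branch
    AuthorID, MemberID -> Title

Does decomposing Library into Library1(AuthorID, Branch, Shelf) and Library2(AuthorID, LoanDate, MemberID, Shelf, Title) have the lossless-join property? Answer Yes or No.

No

Common attributes: {AuthorID, Shelf}; their closure is {AuthorID, Shelf}.
Library1 ⊄ {AuthorID, Shelf} and Library2 ⊄ {AuthorID, Shelf}, so the split is lossy.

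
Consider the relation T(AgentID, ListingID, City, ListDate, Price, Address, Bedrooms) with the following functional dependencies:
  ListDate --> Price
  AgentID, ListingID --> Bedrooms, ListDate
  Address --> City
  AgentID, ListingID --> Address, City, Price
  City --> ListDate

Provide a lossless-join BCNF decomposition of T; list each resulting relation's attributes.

Candidate key of the original relation: {AgentID, ListingID}.
{Address, AgentID, Bedrooms, City, ListDate, ListingID, Price}: {ListDate} determines {ListDate, Price} here but is not a superkey — split on ListDate --> Price, giving {ListDate, Price} and {Address, AgentID, Bedrooms, City, ListDate, ListingID}.
{ListDate, Price} has no BCNF violation.
{Address, AgentID, Bedrooms, City, ListDate, ListingID}: {Address} determines {Address, City, ListDate} here but is not a superkey — split on Address --> City, ListDate, giving {Address, City, ListDate} and {Address, AgentID, Bedrooms, ListingID}.
{Address, City, ListDate}: {City} determines {City, ListDate} here but is not a superkey — split on City --> ListDate, giving {City, ListDate} and {Address, City}.
{City, ListDate} has no BCNF violation.
{Address, City} has no BCNF violation.
{Address, AgentID, Bedrooms, ListingID} has no BCNF violation.

{Address, AgentID, Bedrooms, ListingID}; {Address, City}; {City, ListDate}; {ListDate, Price}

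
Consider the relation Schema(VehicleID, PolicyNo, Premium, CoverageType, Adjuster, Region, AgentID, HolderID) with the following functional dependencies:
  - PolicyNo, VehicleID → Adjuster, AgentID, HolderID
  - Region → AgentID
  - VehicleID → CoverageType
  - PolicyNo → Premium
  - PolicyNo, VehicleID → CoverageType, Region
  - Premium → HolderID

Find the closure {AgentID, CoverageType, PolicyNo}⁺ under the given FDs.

{AgentID, CoverageType, HolderID, PolicyNo, Premium}

Start with {AgentID, CoverageType, PolicyNo}.
PolicyNo → Premium applies; add {Premium} → now {AgentID, CoverageType, PolicyNo, Premium}.
Premium → HolderID applies; add {HolderID} → now {AgentID, CoverageType, HolderID, PolicyNo, Premium}.
No further FD applies.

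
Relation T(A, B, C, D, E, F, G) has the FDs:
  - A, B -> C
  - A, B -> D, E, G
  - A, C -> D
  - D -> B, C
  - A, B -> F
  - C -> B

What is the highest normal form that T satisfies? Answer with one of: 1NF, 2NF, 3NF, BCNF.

3NF

Candidate keys: {A, B}, {A, C}, {A, D}. Prime attributes: {A, B, C, D}.
D -> B, C: {D}⁺ = {B, C, D}, which is not all of the attributes, so the left side is not a superkey — BCNF is violated.
But every attribute on its right side ({B, C}) is prime, and the same holds for every other non-superkey FD, so 3NF still holds.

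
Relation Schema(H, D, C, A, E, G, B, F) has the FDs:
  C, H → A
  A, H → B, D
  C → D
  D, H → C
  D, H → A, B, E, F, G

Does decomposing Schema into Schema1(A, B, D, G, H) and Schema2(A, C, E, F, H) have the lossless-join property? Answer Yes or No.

Common attributes: {A, H}; their closure is {A, B, C, D, E, F, G, H}.
Schema1 is contained in that closure, so Schema1 ∩ Schema2 → Schema1 holds and the join is lossless.

Yes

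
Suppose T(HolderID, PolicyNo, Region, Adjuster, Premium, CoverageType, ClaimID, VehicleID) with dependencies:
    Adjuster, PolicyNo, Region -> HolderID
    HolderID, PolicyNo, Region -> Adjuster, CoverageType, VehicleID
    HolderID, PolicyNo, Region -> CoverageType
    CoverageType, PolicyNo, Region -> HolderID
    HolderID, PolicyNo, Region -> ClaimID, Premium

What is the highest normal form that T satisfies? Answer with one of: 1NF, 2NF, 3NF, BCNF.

BCNF

Candidate keys: {Adjuster, PolicyNo, Region}, {CoverageType, PolicyNo, Region}, {HolderID, PolicyNo, Region}. Prime attributes: {Adjuster, CoverageType, HolderID, PolicyNo, Region}.
Every FD has a superkey on the left, so the relation is in BCNF.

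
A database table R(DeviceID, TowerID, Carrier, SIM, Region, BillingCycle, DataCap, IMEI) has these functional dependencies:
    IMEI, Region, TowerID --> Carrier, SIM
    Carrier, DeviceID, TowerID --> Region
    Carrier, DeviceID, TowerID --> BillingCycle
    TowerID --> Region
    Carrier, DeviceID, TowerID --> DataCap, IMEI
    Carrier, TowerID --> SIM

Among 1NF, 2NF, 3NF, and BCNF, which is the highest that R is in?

1NF

Candidate keys: {Carrier, DeviceID, TowerID}, {DeviceID, IMEI, TowerID}. Prime attributes: {Carrier, DeviceID, IMEI, TowerID}.
IMEI, Region, TowerID --> Carrier, SIM: {IMEI, Region, TowerID}⁺ = {Carrier, IMEI, Region, SIM, TowerID}, which is not all of the attributes, so the left side is not a superkey — BCNF is violated.
Because {SIM} is non-prime and the left side of IMEI, Region, TowerID --> Carrier, SIM is not a superkey, the relation is not in 3NF.
Since {TowerID} ⊂ {Carrier, DeviceID, TowerID} and {TowerID}⁺ ⊇ {Region} with {Region} non-prime, there is a partial dependency; 2NF fails.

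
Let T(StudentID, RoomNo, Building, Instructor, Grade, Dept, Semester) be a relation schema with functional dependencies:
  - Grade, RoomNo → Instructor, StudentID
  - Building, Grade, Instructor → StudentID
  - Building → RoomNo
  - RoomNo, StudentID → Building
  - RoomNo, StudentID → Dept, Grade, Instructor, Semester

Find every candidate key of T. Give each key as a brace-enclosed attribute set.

{Building, Grade}, {Building, StudentID}, {Grade, RoomNo}, {RoomNo, StudentID}

{Building, Grade}⁺ = {Building, Dept, Grade, Instructor, RoomNo, Semester, StudentID}, which is every attribute, so {Building, Grade} is a candidate key.
{Building, StudentID}⁺ = {Building, Dept, Grade, Instructor, RoomNo, Semester, StudentID}, which is every attribute, so {Building, StudentID} is a candidate key.
{Grade, RoomNo}⁺ = {Building, Dept, Grade, Instructor, RoomNo, Semester, StudentID}, which is every attribute, so {Grade, RoomNo} is a candidate key.
{RoomNo, StudentID}⁺ = {Building, Dept, Grade, Instructor, RoomNo, Semester, StudentID}, which is every attribute, so {RoomNo, StudentID} is a candidate key.
These are minimal and exhaustive — every other superkey contains one of them.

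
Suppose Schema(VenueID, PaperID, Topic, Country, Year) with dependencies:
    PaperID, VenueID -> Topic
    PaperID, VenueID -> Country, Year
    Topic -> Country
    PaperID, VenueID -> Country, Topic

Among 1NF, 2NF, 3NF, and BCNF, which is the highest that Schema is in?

2NF

Candidate key: {PaperID, VenueID}. Prime attributes: {PaperID, VenueID}.
For Topic -> Country we have {Topic}⁺ = {Country, Topic}; {Topic} is not a superkey, so BCNF fails.
Because {Country} is non-prime and the left side of Topic -> Country is not a superkey, the relation is not in 3NF.
No non-prime attribute depends on a proper subset of any candidate key, so 2NF holds.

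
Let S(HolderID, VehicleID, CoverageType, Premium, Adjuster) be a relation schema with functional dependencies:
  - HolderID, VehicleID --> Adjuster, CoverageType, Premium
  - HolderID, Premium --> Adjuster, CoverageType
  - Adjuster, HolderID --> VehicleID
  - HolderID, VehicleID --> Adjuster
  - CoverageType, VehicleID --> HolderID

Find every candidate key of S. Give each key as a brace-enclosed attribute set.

{Adjuster, HolderID}, {CoverageType, VehicleID}, {HolderID, Premium}, {HolderID, VehicleID}

Closure of {Adjuster, HolderID} is {Adjuster, CoverageType, HolderID, Premium, VehicleID}, the whole schema; {Adjuster, HolderID} is a candidate key.
Closure of {CoverageType, VehicleID} is {Adjuster, CoverageType, HolderID, Premium, VehicleID}, the whole schema; {CoverageType, VehicleID} is a candidate key.
Closure of {HolderID, Premium} is {Adjuster, CoverageType, HolderID, Premium, VehicleID}, the whole schema; {HolderID, Premium} is a candidate key.
Closure of {HolderID, VehicleID} is {Adjuster, CoverageType, HolderID, Premium, VehicleID}, the whole schema; {HolderID, VehicleID} is a candidate key.
These are minimal and exhaustive — every other superkey contains one of them.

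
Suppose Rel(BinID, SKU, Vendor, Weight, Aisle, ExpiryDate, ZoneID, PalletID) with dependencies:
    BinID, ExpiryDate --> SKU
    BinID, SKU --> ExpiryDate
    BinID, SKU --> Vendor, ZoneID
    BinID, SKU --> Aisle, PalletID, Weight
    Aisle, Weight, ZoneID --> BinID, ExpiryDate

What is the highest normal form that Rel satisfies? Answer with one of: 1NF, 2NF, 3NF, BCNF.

BCNF

Candidate keys: {Aisle, Weight, ZoneID}, {BinID, ExpiryDate}, {BinID, SKU}. Prime attributes: {Aisle, BinID, ExpiryDate, SKU, Weight, ZoneID}.
Every FD has a superkey on the left, so the relation is in BCNF.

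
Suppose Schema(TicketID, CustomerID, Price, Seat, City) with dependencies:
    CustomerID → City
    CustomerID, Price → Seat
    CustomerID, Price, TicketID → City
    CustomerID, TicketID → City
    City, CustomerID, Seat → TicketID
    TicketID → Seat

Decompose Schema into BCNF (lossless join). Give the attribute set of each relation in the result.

Candidate key of the original relation: {CustomerID, Price}.
In {City, CustomerID, Price, Seat, TicketID}, {CustomerID} is not a superkey ({CustomerID}⁺ restricted to this set is {City, CustomerID}), so split on CustomerID → City into {City, CustomerID} and {CustomerID, Price, Seat, TicketID}.
{City, CustomerID}: every determinant is a superkey — BCNF.
In {CustomerID, Price, Seat, TicketID}, {CustomerID, TicketID} is not a superkey ({CustomerID, TicketID}⁺ restricted to this set is {CustomerID, Seat, TicketID}), so split on CustomerID, TicketID → Seat into {CustomerID, Seat, TicketID} and {CustomerID, Price, TicketID}.
In {CustomerID, Seat, TicketID}, {TicketID} is not a superkey ({TicketID}⁺ restricted to this set is {Seat, TicketID}), so split on TicketID → Seat into {Seat, TicketID} and {CustomerID, TicketID}.
{Seat, TicketID}: every determinant is a superkey — BCNF.
{CustomerID, TicketID}: every determinant is a superkey — BCNF.
{CustomerID, Price, TicketID}: every determinant is a superkey — BCNF.

{City, CustomerID}; {CustomerID, Price, TicketID}; {Seat, TicketID}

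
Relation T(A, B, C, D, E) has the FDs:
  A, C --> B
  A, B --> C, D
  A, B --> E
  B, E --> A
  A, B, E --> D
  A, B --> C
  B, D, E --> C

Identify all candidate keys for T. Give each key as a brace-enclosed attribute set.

Closure of {A, B} is {A, B, C, D, E}, the whole schema; {A, B} is a candidate key.
Closure of {A, C} is {A, B, C, D, E}, the whole schema; {A, C} is a candidate key.
Closure of {B, E} is {A, B, C, D, E}, the whole schema; {B, E} is a candidate key.
Any other superkey properly contains one of these, so there are no further candidate keys.

{A, B}, {A, C}, {B, E}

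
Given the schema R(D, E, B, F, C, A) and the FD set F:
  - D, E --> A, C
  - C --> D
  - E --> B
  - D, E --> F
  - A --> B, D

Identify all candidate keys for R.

{A, E}, {C, E}, {D, E}

{E} never appears on the right of any FD, so every key must include it.
{A, E} is a candidate key since {A, E}⁺ = {A, B, C, D, E, F} covers every attribute.
{C, E} is a candidate key since {C, E}⁺ = {A, B, C, D, E, F} covers every attribute.
{D, E} is a candidate key since {D, E}⁺ = {A, B, C, D, E, F} covers every attribute.
No proper subset of any of these is a key, and no other minimal superkey exists.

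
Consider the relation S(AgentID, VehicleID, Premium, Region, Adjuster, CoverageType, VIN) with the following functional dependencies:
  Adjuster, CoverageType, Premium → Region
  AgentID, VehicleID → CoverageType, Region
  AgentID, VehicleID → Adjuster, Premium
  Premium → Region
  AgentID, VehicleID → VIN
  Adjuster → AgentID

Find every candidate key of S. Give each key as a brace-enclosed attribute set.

{Adjuster, VehicleID}, {AgentID, VehicleID}

{VehicleID} never appears on the right of any FD, so every key must include it.
{Adjuster, VehicleID}⁺ = {Adjuster, AgentID, CoverageType, Premium, Region, VIN, VehicleID} — all of the relation — so {Adjuster, VehicleID} is a candidate key.
{AgentID, VehicleID}⁺ = {Adjuster, AgentID, CoverageType, Premium, Region, VIN, VehicleID} — all of the relation — so {AgentID, VehicleID} is a candidate key.
These are minimal and exhaustive — every other superkey contains one of them.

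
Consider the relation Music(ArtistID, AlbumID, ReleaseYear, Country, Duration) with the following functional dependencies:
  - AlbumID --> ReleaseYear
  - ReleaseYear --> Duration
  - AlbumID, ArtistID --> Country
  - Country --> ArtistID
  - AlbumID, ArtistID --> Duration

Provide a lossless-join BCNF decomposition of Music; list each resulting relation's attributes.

Candidate keys of the original relation: {AlbumID, ArtistID}, {AlbumID, Country}.
Within {AlbumID, ArtistID, Country, Duration, ReleaseYear}: {AlbumID}⁺ ∩ {AlbumID, ArtistID, Country, Duration, ReleaseYear} = {AlbumID, Duration, ReleaseYear}, not the whole set, so AlbumID --> Duration, ReleaseYear violates BCNF; decompose into {AlbumID, Duration, ReleaseYear} and {AlbumID, ArtistID, Country}.
Within {AlbumID, Duration, ReleaseYear}: {ReleaseYear}⁺ ∩ {AlbumID, Duration, ReleaseYear} = {Duration, ReleaseYear}, not the whole set, so ReleaseYear --> Duration violates BCNF; decompose into {Duration, ReleaseYear} and {AlbumID, ReleaseYear}.
{Duration, ReleaseYear} has no BCNF violation.
{AlbumID, ReleaseYear} has no BCNF violation.
Within {AlbumID, ArtistID, Country}: {Country}⁺ ∩ {AlbumID, ArtistID, Country} = {ArtistID, Country}, not the whole set, so Country --> ArtistID violates BCNF; decompose into {ArtistID, Country} and {AlbumID, Country}.
{ArtistID, Country} has no BCNF violation.
{AlbumID, Country} has no BCNF violation.

{AlbumID, Country}; {AlbumID, ReleaseYear}; {ArtistID, Country}; {Duration, ReleaseYear}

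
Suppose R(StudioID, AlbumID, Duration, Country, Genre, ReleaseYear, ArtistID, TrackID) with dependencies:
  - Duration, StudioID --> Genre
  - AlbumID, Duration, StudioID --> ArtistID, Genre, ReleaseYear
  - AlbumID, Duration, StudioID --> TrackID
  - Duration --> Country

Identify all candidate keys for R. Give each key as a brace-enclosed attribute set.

Attributes never on any right-hand side: {AlbumID, Duration, StudioID} — every candidate key must contain all of them.
{AlbumID, Duration, StudioID}⁺ = {AlbumID, ArtistID, Country, Duration, Genre, ReleaseYear, StudioID, TrackID}, which is every attribute, so {AlbumID, Duration, StudioID} is a candidate key.
No smaller or unrelated set reaches every attribute, so there are no other keys.

{AlbumID, Duration, StudioID}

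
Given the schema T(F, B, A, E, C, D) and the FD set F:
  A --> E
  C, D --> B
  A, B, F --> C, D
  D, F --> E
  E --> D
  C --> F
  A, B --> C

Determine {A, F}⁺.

Start with {A, F}.
A --> E applies; add {E} → now {A, E, F}.
E --> D applies; add {D} → now {A, D, E, F}.
No further FD applies.

{A, D, E, F}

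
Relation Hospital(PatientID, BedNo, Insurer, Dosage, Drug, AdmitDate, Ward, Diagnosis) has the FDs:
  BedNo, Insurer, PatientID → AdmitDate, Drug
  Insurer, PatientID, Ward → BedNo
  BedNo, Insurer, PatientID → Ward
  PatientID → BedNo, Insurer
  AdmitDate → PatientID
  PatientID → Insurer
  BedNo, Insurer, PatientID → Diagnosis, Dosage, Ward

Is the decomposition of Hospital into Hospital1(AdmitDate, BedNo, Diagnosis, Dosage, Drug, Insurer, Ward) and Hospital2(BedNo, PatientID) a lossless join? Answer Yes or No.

The shared attributes are {BedNo} and {BedNo}⁺ = {BedNo}.
Hospital1 ⊄ {BedNo} and Hospital2 ⊄ {BedNo}, so the split is lossy.

No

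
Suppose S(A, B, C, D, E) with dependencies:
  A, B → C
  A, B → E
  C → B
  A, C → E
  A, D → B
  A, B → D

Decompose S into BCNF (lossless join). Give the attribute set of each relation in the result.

{A, C, D, E}; {B, C}

Candidate keys of the original relation: {A, B}, {A, C}, {A, D}.
In {A, B, C, D, E}, {C} is not a superkey ({C}⁺ restricted to this set is {B, C}), so split on C → B into {B, C} and {A, C, D, E}.
{B, C}: every determinant is a superkey — BCNF.
{A, C, D, E}: every determinant is a superkey — BCNF.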